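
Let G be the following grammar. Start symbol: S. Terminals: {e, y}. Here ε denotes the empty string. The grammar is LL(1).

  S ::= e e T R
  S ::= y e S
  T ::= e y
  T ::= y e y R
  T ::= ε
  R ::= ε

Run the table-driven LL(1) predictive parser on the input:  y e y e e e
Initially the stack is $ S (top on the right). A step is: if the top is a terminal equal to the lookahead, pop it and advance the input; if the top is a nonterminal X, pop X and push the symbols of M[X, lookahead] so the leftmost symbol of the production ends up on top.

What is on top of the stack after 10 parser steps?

R

step 1: stack=$ S  input=y e y e e e $  — expand S ::= y e S
step 2: stack=$ S e y  input=y e y e e e $  — match y
step 3: stack=$ S e  input=e y e e e $  — match e
step 4: stack=$ S  input=y e e e $  — expand S ::= y e S
step 5: stack=$ S e y  input=y e e e $  — match y
step 6: stack=$ S e  input=e e e $  — match e
step 7: stack=$ S  input=e e $  — expand S ::= e e T R
step 8: stack=$ R T e e  input=e e $  — match e
step 9: stack=$ R T e  input=e $  — match e
step 10: stack=$ R T  input=$  — expand T ::= ε
Stack after step 10: $ R (top = R).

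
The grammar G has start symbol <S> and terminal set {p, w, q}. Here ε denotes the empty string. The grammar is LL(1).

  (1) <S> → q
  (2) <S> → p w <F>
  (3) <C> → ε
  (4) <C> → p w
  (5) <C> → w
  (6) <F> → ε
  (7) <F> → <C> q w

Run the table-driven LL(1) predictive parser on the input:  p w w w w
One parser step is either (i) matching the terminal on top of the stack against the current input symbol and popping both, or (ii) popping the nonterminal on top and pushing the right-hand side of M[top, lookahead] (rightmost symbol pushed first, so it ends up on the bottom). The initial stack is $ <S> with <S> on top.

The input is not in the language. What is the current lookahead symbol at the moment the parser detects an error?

w

     Stack      Input        Action
  1  $ <S>      p w w w w $  expand <S> → p w <F>
  2  $ <F> w p  p w w w w $  match p
  3  $ <F> w    w w w w $    match w
  4  $ <F>      w w w $      expand <F> → <C> q w
  5  $ w q <C>  w w w $      expand <C> → w
  6  $ w q w    w w w $      match w
  7  $ w q      w w $        error: top is terminal q but lookahead is w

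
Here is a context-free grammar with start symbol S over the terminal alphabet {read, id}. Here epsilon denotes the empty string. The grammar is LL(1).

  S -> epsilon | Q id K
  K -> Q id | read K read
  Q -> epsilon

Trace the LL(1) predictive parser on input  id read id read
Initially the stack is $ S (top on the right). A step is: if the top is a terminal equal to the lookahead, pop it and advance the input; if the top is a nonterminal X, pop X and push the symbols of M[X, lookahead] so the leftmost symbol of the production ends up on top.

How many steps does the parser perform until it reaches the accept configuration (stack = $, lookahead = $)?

     Stack          Input              Action
  1  $ S            id read id read $  expand S -> Q id K
  2  $ K id Q       id read id read $  expand Q -> epsilon
  3  $ K id         id read id read $  match id
  4  $ K            read id read $     expand K -> read K read
  5  $ read K read  read id read $     match read
  6  $ read K       id read $          expand K -> Q id
  7  $ read id Q    id read $          expand Q -> epsilon
  8  $ read id      id read $          match id
  9  $ read         read $             match read
Accept reached after 9 steps.

9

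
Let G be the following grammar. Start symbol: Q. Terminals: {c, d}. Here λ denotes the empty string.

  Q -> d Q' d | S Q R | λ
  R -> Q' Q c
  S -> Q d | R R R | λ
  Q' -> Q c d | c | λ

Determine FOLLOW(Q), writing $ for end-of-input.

FIRST(Q): from Q->d Q' d we get {d}; from Q->S Q R we get {c, d}; from Q->λ we get {λ}. So FIRST(Q) = {λ, c, d}.
FIRST(Q'): from Q'->Q c d we get {c, d}; from Q'->c we get {c}; from Q'->λ we get {λ}. So FIRST(Q') = {λ, c, d}.
FIRST(R): from R->Q' Q c we get {c, d}. So FIRST(R) = {c, d}.
FIRST(S): from S->Q d we get {c, d}; from S->R R R we get {c, d}; from S->λ we get {λ}. So FIRST(S) = {λ, c, d}.
FOLLOW(Q) includes $ since Q is the start symbol.
FOLLOW(Q): in Q->S Q R, Q is followed by R with FIRST {c, d}; in R->Q' Q c, Q is followed by c with FIRST {c}; in S->Q d, Q is followed by d with FIRST {d}; in Q'->Q c d, Q is followed by c d with FIRST {c}. Thus FOLLOW(Q) = {$, c, d}.
FOLLOW(S): in Q->S Q R, S is followed by Q R with FIRST {c, d}. Thus FOLLOW(S) = {c, d}.
FOLLOW(R): in Q->S Q R, the suffix after R is empty, so FOLLOW(R) ⊇ FOLLOW(Q) = {$, c, d}; in S->R R R (occurrence 1), R is followed by R R with FIRST {c, d}; in S->R R R (occurrence 2), R is followed by R with FIRST {c, d}; in S->R R R (occurrence 3), the suffix after R is empty, so FOLLOW(R) ⊇ FOLLOW(S) = {c, d}. Thus FOLLOW(R) = {$, c, d}.
FOLLOW(Q'): in Q->d Q' d, Q' is followed by d with FIRST {d}; in R->Q' Q c, Q' is followed by Q c with FIRST {c, d}. Thus FOLLOW(Q') = {c, d}.

{$, c, d}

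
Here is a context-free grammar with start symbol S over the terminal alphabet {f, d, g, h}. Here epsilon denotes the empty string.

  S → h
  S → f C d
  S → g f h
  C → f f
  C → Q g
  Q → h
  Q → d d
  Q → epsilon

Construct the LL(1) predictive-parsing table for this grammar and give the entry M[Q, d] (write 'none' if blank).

Q → d d

FIRST(S): from S→h we get {h}; from S→f C d we get {f}; from S→g f h we get {g}. So FIRST(S) = {f, g, h}.
FIRST(Q): from Q→h we get {h}; from Q→d d we get {d}; from Q→epsilon we get {epsilon}. So FIRST(Q) = {epsilon, d, h}.
FIRST(C): from C→f f we get {f}; from C→Q g we get {d, g, h}. So FIRST(C) = {d, f, g, h}.
FOLLOW(S) includes $ since S is the start symbol.
FOLLOW(Q): in C→Q g, Q is followed by g with FIRST {g}. Thus FOLLOW(Q) = {g}.
For Q → h: FIRST(h) = {h}, so it goes in M[Q, t] for t ∈ {h}.
For Q → d d: FIRST(d d) = {d}, so it goes in M[Q, t] for t ∈ {d}.
For Q → epsilon: FIRST(epsilon) = {epsilon}, so it goes in M[Q, t] for t ∈ {}; since epsilon ∈ FIRST, also for every t ∈ FOLLOW(Q) = {g}.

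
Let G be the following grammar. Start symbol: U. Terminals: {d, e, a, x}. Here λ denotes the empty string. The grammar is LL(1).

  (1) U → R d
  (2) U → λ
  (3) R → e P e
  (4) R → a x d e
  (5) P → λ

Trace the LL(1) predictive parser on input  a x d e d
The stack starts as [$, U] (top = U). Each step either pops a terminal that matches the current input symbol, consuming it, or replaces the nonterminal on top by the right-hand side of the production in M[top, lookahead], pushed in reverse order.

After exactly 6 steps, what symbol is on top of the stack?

     Stack        Input        Action
  1  $ U          a x d e d $  expand U → R d
  2  $ d R        a x d e d $  expand R → a x d e
  3  $ d e d x a  a x d e d $  match a
  4  $ d e d x    x d e d $    match x
  5  $ d e d      d e d $      match d
  6  $ d e        e d $        match e
Stack after step 6: $ d (top = d).

d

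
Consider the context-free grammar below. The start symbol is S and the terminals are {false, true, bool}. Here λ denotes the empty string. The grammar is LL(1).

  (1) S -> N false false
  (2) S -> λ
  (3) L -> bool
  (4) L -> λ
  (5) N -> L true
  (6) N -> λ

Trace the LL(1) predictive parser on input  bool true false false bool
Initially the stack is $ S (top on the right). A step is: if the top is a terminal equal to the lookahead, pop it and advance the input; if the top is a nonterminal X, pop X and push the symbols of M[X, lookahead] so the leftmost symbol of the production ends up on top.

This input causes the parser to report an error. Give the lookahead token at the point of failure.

bool

     Stack                    Input                         Action
  1  $ S                      bool true false false bool $  expand S -> N false false
  2  $ false false N          bool true false false bool $  expand N -> L true
  3  $ false false true L     bool true false false bool $  expand L -> bool
  4  $ false false true bool  bool true false false bool $  match bool
  5  $ false false true       true false false bool $       match true
  6  $ false false            false false bool $            match false
  7  $ false                  false bool $                  match false
  8  $                        bool $                        error: stack empty but input remains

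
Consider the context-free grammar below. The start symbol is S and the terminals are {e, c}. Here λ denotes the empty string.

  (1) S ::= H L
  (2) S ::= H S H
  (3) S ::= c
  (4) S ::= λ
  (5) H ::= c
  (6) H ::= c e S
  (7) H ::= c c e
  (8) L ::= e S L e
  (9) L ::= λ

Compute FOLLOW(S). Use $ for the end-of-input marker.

FIRST(H): from H::=c we get {c}; from H::=c e S we get {c}; from H::=c c e we get {c}. So FIRST(H) = {c}.
FIRST(L): from L::=e S L e we get {e}; from L::=λ we get {λ}. So FIRST(L) = {λ, e}.
FIRST(S): from S::=H L we get {c}; from S::=H S H we get {c}; from S::=c we get {c}; from S::=λ we get {λ}. So FIRST(S) = {λ, c}.
FOLLOW(S) includes $ since S is the start symbol.
FOLLOW(S): in S::=H S H, S is followed by H with FIRST {c}; in H::=c e S, the suffix after S is empty, so FOLLOW(S) ⊇ FOLLOW(H) = {$, c, e}; in L::=e S L e, S is followed by L e with FIRST {e}. Thus FOLLOW(S) = {$, c, e}.
FOLLOW(H): in S::=H L, H is followed by L with FIRST {λ, e}; in S::=H L, the suffix after H is nullable, so FOLLOW(H) ⊇ FOLLOW(S) = {$, c, e}; in S::=H S H (occurrence 1), H is followed by S H with FIRST {c}; in S::=H S H (occurrence 2), the suffix after H is empty, so FOLLOW(H) ⊇ FOLLOW(S) = {$, c, e}. Thus FOLLOW(H) = {$, c, e}.
FOLLOW(L): in S::=H L, the suffix after L is empty, so FOLLOW(L) ⊇ FOLLOW(S) = {$, c, e}; in L::=e S L e, L is followed by e with FIRST {e}. Thus FOLLOW(L) = {$, c, e}.

{$, c, e}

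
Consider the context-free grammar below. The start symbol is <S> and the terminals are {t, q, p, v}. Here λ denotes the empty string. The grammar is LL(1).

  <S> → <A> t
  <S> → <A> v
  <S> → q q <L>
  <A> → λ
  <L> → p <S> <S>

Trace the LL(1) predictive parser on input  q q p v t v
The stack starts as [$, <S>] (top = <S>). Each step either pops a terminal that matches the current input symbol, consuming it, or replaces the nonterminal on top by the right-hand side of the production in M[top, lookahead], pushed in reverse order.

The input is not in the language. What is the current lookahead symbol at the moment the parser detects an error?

step 1: stack=$ <S>  input=q q p v t v $  — expand <S> → q q <L>
step 2: stack=$ <L> q q  input=q q p v t v $  — match q
step 3: stack=$ <L> q  input=q p v t v $  — match q
step 4: stack=$ <L>  input=p v t v $  — expand <L> → p <S> <S>
step 5: stack=$ <S> <S> p  input=p v t v $  — match p
step 6: stack=$ <S> <S>  input=v t v $  — expand <S> → <A> v
step 7: stack=$ <S> v <A>  input=v t v $  — expand <A> → λ
step 8: stack=$ <S> v  input=v t v $  — match v
step 9: stack=$ <S>  input=t v $  — expand <S> → <A> t
step 10: stack=$ t <A>  input=t v $  — expand <A> → λ
step 11: stack=$ t  input=t v $  — match t
step 12: stack=$  input=v $  — error: stack empty but input remains

v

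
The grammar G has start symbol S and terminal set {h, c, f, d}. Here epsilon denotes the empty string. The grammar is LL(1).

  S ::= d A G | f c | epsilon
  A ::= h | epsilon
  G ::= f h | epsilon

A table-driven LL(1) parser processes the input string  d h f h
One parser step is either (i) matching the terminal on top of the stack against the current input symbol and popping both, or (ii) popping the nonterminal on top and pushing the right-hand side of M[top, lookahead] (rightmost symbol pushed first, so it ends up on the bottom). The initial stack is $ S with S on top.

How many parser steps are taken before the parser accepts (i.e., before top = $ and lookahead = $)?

7

step 1: stack=$ S  input=d h f h $  — expand S ::= d A G
step 2: stack=$ G A d  input=d h f h $  — match d
step 3: stack=$ G A  input=h f h $  — expand A ::= h
step 4: stack=$ G h  input=h f h $  — match h
step 5: stack=$ G  input=f h $  — expand G ::= f h
step 6: stack=$ h f  input=f h $  — match f
step 7: stack=$ h  input=h $  — match h
Accept reached after 7 steps.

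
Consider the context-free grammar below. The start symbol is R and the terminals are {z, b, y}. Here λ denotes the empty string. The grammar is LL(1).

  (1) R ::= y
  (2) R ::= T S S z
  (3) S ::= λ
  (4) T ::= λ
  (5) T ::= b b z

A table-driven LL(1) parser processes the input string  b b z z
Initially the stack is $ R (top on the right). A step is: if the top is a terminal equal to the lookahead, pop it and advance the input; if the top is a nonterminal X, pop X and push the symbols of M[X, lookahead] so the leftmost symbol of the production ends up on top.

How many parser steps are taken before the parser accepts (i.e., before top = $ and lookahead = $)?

8

     Stack          Input      Action
  1  $ R            b b z z $  expand R ::= T S S z
  2  $ z S S T      b b z z $  expand T ::= b b z
  3  $ z S S z b b  b b z z $  match b
  4  $ z S S z b    b z z $    match b
  5  $ z S S z      z z $      match z
  6  $ z S S        z $        expand S ::= λ
  7  $ z S          z $        expand S ::= λ
  8  $ z            z $        match z
Accept reached after 8 steps.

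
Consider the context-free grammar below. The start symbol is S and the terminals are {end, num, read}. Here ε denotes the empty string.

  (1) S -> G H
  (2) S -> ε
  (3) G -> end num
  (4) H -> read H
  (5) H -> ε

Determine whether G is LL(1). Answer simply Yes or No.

FIRST(S) = {ε, end}
FIRST(G) = {end}
FIRST(H) = {ε, read}
FOLLOW(S) = {$}
FOLLOW(G) = {$, read}
FOLLOW(H) = {$}
Each cell of M receives at most one production.

Yes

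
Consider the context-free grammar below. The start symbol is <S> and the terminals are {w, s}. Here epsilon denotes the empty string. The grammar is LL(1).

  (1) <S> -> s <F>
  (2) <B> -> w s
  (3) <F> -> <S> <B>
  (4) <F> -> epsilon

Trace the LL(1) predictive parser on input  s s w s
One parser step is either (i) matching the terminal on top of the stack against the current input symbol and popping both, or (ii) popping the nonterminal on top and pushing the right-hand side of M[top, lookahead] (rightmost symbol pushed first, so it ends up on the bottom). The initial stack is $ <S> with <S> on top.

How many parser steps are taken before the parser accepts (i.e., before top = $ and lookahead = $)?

     Stack        Input      Action
  1  $ <S>        s s w s $  expand <S> -> s <F>
  2  $ <F> s      s s w s $  match s
  3  $ <F>        s w s $    expand <F> -> <S> <B>
  4  $ <B> <S>    s w s $    expand <S> -> s <F>
  5  $ <B> <F> s  s w s $    match s
  6  $ <B> <F>    w s $      expand <F> -> epsilon
  7  $ <B>        w s $      expand <B> -> w s
  8  $ s w        w s $      match w
  9  $ s          s $        match s
Accept reached after 9 steps.

9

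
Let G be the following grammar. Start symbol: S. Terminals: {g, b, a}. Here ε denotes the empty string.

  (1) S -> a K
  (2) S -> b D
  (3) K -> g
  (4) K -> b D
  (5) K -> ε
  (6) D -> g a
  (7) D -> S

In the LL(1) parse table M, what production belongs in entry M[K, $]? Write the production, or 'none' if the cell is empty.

K -> ε

FIRST(S): from S->a K we get {a}; from S->b D we get {b}. So FIRST(S) = {a, b}.
FIRST(K): from K->g we get {g}; from K->b D we get {b}; from K->ε we get {ε}. So FIRST(K) = {ε, b, g}.
FIRST(D): from D->g a we get {g}; from D->S we get {a, b}. So FIRST(D) = {a, b, g}.
FOLLOW(S) includes $ since S is the start symbol.
FOLLOW(S): in D->S, the suffix after S is empty, so FOLLOW(S) ⊇ FOLLOW(D) = {$}. Thus FOLLOW(S) = {$}.
FOLLOW(K): in S->a K, the suffix after K is empty, so FOLLOW(K) ⊇ FOLLOW(S) = {$}. Thus FOLLOW(K) = {$}.
For K -> g: FIRST(g) = {g}, so it goes in M[K, t] for t ∈ {g}.
For K -> b D: FIRST(b D) = {b}, so it goes in M[K, t] for t ∈ {b}.
For K -> ε: FIRST(ε) = {ε}, so it goes in M[K, t] for t ∈ {}; since ε ∈ FIRST, also for every t ∈ FOLLOW(K) = {$}.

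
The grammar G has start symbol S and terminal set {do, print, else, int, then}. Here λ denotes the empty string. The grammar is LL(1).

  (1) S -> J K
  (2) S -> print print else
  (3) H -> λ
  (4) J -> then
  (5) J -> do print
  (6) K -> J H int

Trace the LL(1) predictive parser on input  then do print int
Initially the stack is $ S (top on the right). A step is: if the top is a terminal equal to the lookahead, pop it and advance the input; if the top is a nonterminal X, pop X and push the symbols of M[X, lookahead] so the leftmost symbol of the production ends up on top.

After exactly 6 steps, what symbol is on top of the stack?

     Stack             Input                Action
  1  $ S               then do print int $  expand S -> J K
  2  $ K J             then do print int $  expand J -> then
  3  $ K then          then do print int $  match then
  4  $ K               do print int $       expand K -> J H int
  5  $ int H J         do print int $       expand J -> do print
  6  $ int H print do  do print int $       match do
Stack after step 6: $ int H print (top = print).

print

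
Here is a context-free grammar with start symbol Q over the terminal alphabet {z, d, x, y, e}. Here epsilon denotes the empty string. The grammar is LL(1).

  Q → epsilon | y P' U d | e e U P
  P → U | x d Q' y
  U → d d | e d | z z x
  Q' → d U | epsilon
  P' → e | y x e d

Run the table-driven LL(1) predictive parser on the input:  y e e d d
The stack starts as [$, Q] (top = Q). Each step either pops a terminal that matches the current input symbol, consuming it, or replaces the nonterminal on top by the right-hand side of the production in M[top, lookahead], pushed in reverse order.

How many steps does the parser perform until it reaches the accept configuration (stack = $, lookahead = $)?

8

     Stack       Input        Action
  1  $ Q         y e e d d $  expand Q → y P' U d
  2  $ d U P' y  y e e d d $  match y
  3  $ d U P'    e e d d $    expand P' → e
  4  $ d U e     e e d d $    match e
  5  $ d U       e d d $      expand U → e d
  6  $ d d e     e d d $      match e
  7  $ d d       d d $        match d
  8  $ d         d $          match d
Accept reached after 8 steps.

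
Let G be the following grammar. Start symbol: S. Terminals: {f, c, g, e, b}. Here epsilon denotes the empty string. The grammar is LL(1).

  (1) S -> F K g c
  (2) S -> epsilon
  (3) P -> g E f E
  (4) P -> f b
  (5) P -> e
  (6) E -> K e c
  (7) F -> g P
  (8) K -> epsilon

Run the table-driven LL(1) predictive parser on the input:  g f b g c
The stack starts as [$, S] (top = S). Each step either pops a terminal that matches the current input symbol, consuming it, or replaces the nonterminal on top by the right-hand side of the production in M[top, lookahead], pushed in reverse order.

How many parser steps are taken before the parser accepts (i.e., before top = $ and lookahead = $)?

     Stack        Input        Action
  1  $ S          g f b g c $  expand S -> F K g c
  2  $ c g K F    g f b g c $  expand F -> g P
  3  $ c g K P g  g f b g c $  match g
  4  $ c g K P    f b g c $    expand P -> f b
  5  $ c g K b f  f b g c $    match f
  6  $ c g K b    b g c $      match b
  7  $ c g K      g c $        expand K -> epsilon
  8  $ c g        g c $        match g
  9  $ c          c $          match c
Accept reached after 9 steps.

9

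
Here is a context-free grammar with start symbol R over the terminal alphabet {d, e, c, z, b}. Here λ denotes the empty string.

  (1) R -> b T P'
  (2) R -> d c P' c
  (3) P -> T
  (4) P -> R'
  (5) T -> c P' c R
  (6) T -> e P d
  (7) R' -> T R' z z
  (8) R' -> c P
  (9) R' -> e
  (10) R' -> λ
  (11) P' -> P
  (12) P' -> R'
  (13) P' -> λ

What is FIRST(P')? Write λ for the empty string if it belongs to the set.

{λ, c, e}

FIRST(R): from R->b T P' we get {b}; from R->d c P' c we get {d}. So FIRST(R) = {b, d}.
FIRST(T): from T->c P' c R we get {c}; from T->e P d we get {e}. So FIRST(T) = {c, e}.
FIRST(R'): from R'->T R' z z we get {c, e}; from R'->c P we get {c}; from R'->e we get {e}; from R'->λ we get {λ}. So FIRST(R') = {λ, c, e}.
FIRST(P): from P->T we get {c, e}; from P->R' we get {λ, c, e}. So FIRST(P) = {λ, c, e}.
FIRST(P'): from P'->P we get {λ, c, e}; from P'->R' we get {λ, c, e}; from P'->λ we get {λ}. So FIRST(P') = {λ, c, e}.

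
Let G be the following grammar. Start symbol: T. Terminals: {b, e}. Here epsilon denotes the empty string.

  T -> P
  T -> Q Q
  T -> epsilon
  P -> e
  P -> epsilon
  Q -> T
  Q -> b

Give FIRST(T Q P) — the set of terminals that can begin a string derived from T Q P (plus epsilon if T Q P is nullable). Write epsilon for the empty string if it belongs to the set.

FIRST(P) = {epsilon, e}
FIRST(T) = {epsilon, b, e}  (via P, Q Q)
FIRST(Q) = {epsilon, b, e}  (via T)
FIRST(T Q P): take FIRST of each symbol in turn, carrying on past any symbol whose FIRST contains epsilon; result {epsilon, b, e}.

{epsilon, b, e}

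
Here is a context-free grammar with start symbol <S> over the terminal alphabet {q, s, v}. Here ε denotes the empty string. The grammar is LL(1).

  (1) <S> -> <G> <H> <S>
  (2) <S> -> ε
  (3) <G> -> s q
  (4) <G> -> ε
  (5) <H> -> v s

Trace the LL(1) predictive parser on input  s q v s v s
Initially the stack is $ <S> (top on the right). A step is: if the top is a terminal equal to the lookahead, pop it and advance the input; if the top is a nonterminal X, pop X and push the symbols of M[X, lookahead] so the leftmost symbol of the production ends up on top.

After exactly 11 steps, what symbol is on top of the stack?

      Stack          Input          Action
   1  $ <S>          s q v s v s $  expand <S> -> <G> <H> <S>
   2  $ <S> <H> <G>  s q v s v s $  expand <G> -> s q
   3  $ <S> <H> q s  s q v s v s $  match s
   4  $ <S> <H> q    q v s v s $    match q
   5  $ <S> <H>      v s v s $      expand <H> -> v s
   6  $ <S> s v      v s v s $      match v
   7  $ <S> s        s v s $        match s
   8  $ <S>          v s $          expand <S> -> <G> <H> <S>
   9  $ <S> <H> <G>  v s $          expand <G> -> ε
  10  $ <S> <H>      v s $          expand <H> -> v s
  11  $ <S> s v      v s $          match v
Stack after step 11: $ <S> s (top = s).

s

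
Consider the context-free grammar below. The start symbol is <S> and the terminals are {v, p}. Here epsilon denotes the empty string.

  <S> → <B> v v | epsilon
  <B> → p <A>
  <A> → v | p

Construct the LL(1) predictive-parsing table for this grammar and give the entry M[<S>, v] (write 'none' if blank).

FIRST(<B>) = {p}
FIRST(<A>) = {p, v}
FIRST(<S>) = {epsilon, p}  (via <B> v v)
FOLLOW(<S>) includes $ since <S> is the start symbol.
FOLLOW(<S>): <S> appears on no right-hand side. Thus FOLLOW(<S>) = {$}.
For <S> → <B> v v: FIRST(<B> v v) = {p}, so it goes in M[<S>, t] for t ∈ {p}.
For <S> → epsilon: FIRST(epsilon) = {epsilon}, so it goes in M[<S>, t] for t ∈ {}; since epsilon ∈ FIRST, also for every t ∈ FOLLOW(<S>) = {$}.
None of these place a production in M[<S>, v].

none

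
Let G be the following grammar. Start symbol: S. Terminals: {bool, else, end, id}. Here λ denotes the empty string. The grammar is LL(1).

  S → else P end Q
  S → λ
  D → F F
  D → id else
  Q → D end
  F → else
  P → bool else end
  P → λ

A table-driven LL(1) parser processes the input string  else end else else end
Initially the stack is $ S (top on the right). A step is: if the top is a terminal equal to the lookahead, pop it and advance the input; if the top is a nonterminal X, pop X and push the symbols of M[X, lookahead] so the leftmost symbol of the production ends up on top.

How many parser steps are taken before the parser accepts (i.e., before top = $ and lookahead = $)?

11

step 1: stack=$ S  input=else end else else end $  — expand S → else P end Q
step 2: stack=$ Q end P else  input=else end else else end $  — match else
step 3: stack=$ Q end P  input=end else else end $  — expand P → λ
step 4: stack=$ Q end  input=end else else end $  — match end
step 5: stack=$ Q  input=else else end $  — expand Q → D end
step 6: stack=$ end D  input=else else end $  — expand D → F F
step 7: stack=$ end F F  input=else else end $  — expand F → else
step 8: stack=$ end F else  input=else else end $  — match else
step 9: stack=$ end F  input=else end $  — expand F → else
step 10: stack=$ end else  input=else end $  — match else
step 11: stack=$ end  input=end $  — match end
Accept reached after 11 steps.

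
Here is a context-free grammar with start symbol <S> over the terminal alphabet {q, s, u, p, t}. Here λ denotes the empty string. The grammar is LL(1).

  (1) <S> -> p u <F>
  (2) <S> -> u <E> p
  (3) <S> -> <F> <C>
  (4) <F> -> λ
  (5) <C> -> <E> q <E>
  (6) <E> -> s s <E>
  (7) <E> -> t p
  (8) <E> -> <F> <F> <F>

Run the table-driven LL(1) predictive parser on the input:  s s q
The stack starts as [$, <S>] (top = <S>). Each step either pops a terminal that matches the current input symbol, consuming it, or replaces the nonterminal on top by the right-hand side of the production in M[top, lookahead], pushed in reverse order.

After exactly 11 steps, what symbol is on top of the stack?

<E>

step 1: stack=$ <S>  input=s s q $  — expand <S> -> <F> <C>
step 2: stack=$ <C> <F>  input=s s q $  — expand <F> -> λ
step 3: stack=$ <C>  input=s s q $  — expand <C> -> <E> q <E>
step 4: stack=$ <E> q <E>  input=s s q $  — expand <E> -> s s <E>
step 5: stack=$ <E> q <E> s s  input=s s q $  — match s
step 6: stack=$ <E> q <E> s  input=s q $  — match s
step 7: stack=$ <E> q <E>  input=q $  — expand <E> -> <F> <F> <F>
step 8: stack=$ <E> q <F> <F> <F>  input=q $  — expand <F> -> λ
step 9: stack=$ <E> q <F> <F>  input=q $  — expand <F> -> λ
step 10: stack=$ <E> q <F>  input=q $  — expand <F> -> λ
step 11: stack=$ <E> q  input=q $  — match q
Stack after step 11: $ <E> (top = <E>).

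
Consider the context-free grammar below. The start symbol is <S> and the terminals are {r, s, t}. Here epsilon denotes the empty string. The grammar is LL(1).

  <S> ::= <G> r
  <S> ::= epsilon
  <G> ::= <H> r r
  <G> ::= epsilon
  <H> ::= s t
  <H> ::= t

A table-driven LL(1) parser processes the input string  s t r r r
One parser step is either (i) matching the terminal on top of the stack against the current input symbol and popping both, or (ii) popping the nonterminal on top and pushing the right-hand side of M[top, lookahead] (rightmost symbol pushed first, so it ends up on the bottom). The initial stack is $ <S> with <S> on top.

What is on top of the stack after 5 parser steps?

     Stack        Input        Action
  1  $ <S>        s t r r r $  expand <S> ::= <G> r
  2  $ r <G>      s t r r r $  expand <G> ::= <H> r r
  3  $ r r r <H>  s t r r r $  expand <H> ::= s t
  4  $ r r r t s  s t r r r $  match s
  5  $ r r r t    t r r r $    match t
Stack after step 5: $ r r r (top = r).

r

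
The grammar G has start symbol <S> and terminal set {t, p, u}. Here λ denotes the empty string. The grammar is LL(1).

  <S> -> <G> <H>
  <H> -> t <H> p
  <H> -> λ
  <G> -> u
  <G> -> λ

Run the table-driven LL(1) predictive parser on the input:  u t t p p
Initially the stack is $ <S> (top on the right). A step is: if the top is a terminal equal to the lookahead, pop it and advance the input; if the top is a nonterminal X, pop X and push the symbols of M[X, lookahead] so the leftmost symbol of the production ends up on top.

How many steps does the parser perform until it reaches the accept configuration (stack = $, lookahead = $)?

      Stack        Input        Action
   1  $ <S>        u t t p p $  expand <S> -> <G> <H>
   2  $ <H> <G>    u t t p p $  expand <G> -> u
   3  $ <H> u      u t t p p $  match u
   4  $ <H>        t t p p $    expand <H> -> t <H> p
   5  $ p <H> t    t t p p $    match t
   6  $ p <H>      t p p $      expand <H> -> t <H> p
   7  $ p p <H> t  t p p $      match t
   8  $ p p <H>    p p $        expand <H> -> λ
   9  $ p p        p p $        match p
  10  $ p          p $          match p
Accept reached after 10 steps.

10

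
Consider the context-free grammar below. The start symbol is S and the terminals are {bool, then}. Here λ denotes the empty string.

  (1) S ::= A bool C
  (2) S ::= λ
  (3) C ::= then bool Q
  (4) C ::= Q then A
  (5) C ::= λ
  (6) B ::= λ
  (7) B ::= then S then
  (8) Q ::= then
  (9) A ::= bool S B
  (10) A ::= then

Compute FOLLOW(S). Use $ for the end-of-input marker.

{$, bool, then}

FIRST(B) = {λ, then}
FIRST(Q) = {then}
FIRST(A) = {bool, then}
FIRST(S) = {λ, bool, then}  (via A bool C)
FIRST(C) = {λ, then}  (via Q then A)
FOLLOW(S) includes $ since S is the start symbol.
FOLLOW(S): in B::=then S then, S is followed by then with FIRST {then}; in A::=bool S B, S is followed by B with FIRST {λ, then}; in A::=bool S B, the suffix after S is nullable, so FOLLOW(S) ⊇ FOLLOW(A) = {$, bool, then}. Thus FOLLOW(S) = {$, bool, then}.
FOLLOW(C): in S::=A bool C, the suffix after C is empty, so FOLLOW(C) ⊇ FOLLOW(S) = {$, bool, then}. Thus FOLLOW(C) = {$, bool, then}.
FOLLOW(Q): in C::=then bool Q, the suffix after Q is empty, so FOLLOW(Q) ⊇ FOLLOW(C) = {$, bool, then}; in C::=Q then A, Q is followed by then A with FIRST {then}. Thus FOLLOW(Q) = {$, bool, then}.
FOLLOW(A): in S::=A bool C, A is followed by bool C with FIRST {bool}; in C::=Q then A, the suffix after A is empty, so FOLLOW(A) ⊇ FOLLOW(C) = {$, bool, then}. Thus FOLLOW(A) = {$, bool, then}.
FOLLOW(B): in A::=bool S B, the suffix after B is empty, so FOLLOW(B) ⊇ FOLLOW(A) = {$, bool, then}. Thus FOLLOW(B) = {$, bool, then}.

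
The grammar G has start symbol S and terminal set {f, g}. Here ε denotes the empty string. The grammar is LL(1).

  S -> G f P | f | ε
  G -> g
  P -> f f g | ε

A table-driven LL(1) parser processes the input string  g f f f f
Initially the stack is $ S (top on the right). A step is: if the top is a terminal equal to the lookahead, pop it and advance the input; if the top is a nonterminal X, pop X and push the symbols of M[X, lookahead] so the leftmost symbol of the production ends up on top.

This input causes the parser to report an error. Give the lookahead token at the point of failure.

step 1: stack=$ S  input=g f f f f $  — expand S -> G f P
step 2: stack=$ P f G  input=g f f f f $  — expand G -> g
step 3: stack=$ P f g  input=g f f f f $  — match g
step 4: stack=$ P f  input=f f f f $  — match f
step 5: stack=$ P  input=f f f $  — expand P -> f f g
step 6: stack=$ g f f  input=f f f $  — match f
step 7: stack=$ g f  input=f f $  — match f
step 8: stack=$ g  input=f $  — error: top is terminal g but lookahead is f

f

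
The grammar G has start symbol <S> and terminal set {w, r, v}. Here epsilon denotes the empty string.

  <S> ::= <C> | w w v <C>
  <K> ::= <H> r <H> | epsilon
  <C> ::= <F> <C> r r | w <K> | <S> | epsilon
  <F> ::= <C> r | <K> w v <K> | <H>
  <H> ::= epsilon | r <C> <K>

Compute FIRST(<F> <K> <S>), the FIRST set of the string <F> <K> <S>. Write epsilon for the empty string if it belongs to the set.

FIRST(<H>): from <H>::=epsilon we get {epsilon}; from <H>::=r <C> <K> we get {r}. So FIRST(<H>) = {epsilon, r}.
FIRST(<K>): from <K>::=<H> r <H> we get {r}; from <K>::=epsilon we get {epsilon}. So FIRST(<K>) = {epsilon, r}.
FIRST(<S>): from <S>::=<C> we get {epsilon, r, w}; from <S>::=w w v <C> we get {w}. So FIRST(<S>) = {epsilon, r, w}.
FIRST(<C>): from <C>::=<F> <C> r r we get {r, w}; from <C>::=w <K> we get {w}; from <C>::=<S> we get {epsilon, r, w}; from <C>::=epsilon we get {epsilon}. So FIRST(<C>) = {epsilon, r, w}.
FIRST(<F>): from <F>::=<C> r we get {r, w}; from <F>::=<K> w v <K> we get {r, w}; from <F>::=<H> we get {epsilon, r}. So FIRST(<F>) = {epsilon, r, w}.
FIRST(<F> <K> <S>): take FIRST of each symbol in turn, carrying on past any symbol whose FIRST contains epsilon; result {epsilon, r, w}.

{epsilon, r, w}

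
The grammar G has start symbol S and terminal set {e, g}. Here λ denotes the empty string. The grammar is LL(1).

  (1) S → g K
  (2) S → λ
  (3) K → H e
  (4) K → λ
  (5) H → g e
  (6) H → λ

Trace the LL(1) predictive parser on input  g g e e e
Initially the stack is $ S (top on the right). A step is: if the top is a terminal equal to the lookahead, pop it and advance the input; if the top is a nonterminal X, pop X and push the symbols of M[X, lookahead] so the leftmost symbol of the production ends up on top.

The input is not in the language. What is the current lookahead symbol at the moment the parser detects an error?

     Stack    Input        Action
  1  $ S      g g e e e $  expand S → g K
  2  $ K g    g g e e e $  match g
  3  $ K      g e e e $    expand K → H e
  4  $ e H    g e e e $    expand H → g e
  5  $ e e g  g e e e $    match g
  6  $ e e    e e e $      match e
  7  $ e      e e $        match e
  8  $        e $          error: stack empty but input remains

e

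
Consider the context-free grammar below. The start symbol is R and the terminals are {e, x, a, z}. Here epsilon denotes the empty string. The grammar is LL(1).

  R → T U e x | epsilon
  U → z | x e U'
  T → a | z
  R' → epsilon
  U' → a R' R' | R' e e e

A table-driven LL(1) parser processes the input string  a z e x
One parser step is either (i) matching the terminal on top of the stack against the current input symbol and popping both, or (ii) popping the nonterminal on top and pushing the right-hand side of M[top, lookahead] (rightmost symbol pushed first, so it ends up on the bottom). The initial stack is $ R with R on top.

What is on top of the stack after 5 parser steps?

e

     Stack      Input      Action
  1  $ R        a z e x $  expand R → T U e x
  2  $ x e U T  a z e x $  expand T → a
  3  $ x e U a  a z e x $  match a
  4  $ x e U    z e x $    expand U → z
  5  $ x e z    z e x $    match z
Stack after step 5: $ x e (top = e).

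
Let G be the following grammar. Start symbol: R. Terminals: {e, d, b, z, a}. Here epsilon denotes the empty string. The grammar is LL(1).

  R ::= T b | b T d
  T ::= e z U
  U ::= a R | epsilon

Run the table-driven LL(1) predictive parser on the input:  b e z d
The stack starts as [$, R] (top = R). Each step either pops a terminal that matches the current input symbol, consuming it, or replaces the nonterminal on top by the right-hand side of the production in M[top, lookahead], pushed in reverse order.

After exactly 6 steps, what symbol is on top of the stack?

d

step 1: stack=$ R  input=b e z d $  — expand R ::= b T d
step 2: stack=$ d T b  input=b e z d $  — match b
step 3: stack=$ d T  input=e z d $  — expand T ::= e z U
step 4: stack=$ d U z e  input=e z d $  — match e
step 5: stack=$ d U z  input=z d $  — match z
step 6: stack=$ d U  input=d $  — expand U ::= epsilon
Stack after step 6: $ d (top = d).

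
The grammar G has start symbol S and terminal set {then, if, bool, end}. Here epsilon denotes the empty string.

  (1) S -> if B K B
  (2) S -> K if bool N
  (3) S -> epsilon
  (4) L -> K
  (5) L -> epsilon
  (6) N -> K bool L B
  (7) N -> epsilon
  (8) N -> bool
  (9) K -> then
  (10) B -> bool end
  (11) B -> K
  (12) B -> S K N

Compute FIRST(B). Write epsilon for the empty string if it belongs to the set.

{bool, if, then}

FIRST(K): from K->then we get {then}. So FIRST(K) = {then}.
FIRST(S): from S->if B K B we get {if}; from S->K if bool N we get {then}; from S->epsilon we get {epsilon}. So FIRST(S) = {epsilon, if, then}.
FIRST(L): from L->K we get {then}; from L->epsilon we get {epsilon}. So FIRST(L) = {epsilon, then}.
FIRST(N): from N->K bool L B we get {then}; from N->epsilon we get {epsilon}; from N->bool we get {bool}. So FIRST(N) = {epsilon, bool, then}.
FIRST(B): from B->bool end we get {bool}; from B->K we get {then}; from B->S K N we get {if, then}. So FIRST(B) = {bool, if, then}.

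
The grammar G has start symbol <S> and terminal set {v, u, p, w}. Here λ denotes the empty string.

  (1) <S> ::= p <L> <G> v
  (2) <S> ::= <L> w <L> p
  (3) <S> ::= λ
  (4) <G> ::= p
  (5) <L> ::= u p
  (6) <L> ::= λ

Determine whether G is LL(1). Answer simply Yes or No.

Yes

FIRST(<S>) = {λ, p, u, w}
FIRST(<G>) = {p}
FIRST(<L>) = {λ, u}
FOLLOW(<S>) = {$}
FOLLOW(<G>) = {v}
FOLLOW(<L>) = {p, w}
Each cell of M receives at most one production.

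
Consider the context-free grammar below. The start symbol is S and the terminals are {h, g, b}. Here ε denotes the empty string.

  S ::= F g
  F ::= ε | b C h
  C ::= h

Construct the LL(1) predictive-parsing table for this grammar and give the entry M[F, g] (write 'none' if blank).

FIRST(F) = {ε, b}
FIRST(C) = {h}
FIRST(S) = {b, g}  (via F g)
FOLLOW(S) includes $ since S is the start symbol.
FOLLOW(F): in S::=F g, F is followed by g with FIRST {g}. Thus FOLLOW(F) = {g}.
For F ::= ε: FIRST(ε) = {ε}, so it goes in M[F, t] for t ∈ {}; since ε ∈ FIRST, also for every t ∈ FOLLOW(F) = {g}.
For F ::= b C h: FIRST(b C h) = {b}, so it goes in M[F, t] for t ∈ {b}.

F ::= ε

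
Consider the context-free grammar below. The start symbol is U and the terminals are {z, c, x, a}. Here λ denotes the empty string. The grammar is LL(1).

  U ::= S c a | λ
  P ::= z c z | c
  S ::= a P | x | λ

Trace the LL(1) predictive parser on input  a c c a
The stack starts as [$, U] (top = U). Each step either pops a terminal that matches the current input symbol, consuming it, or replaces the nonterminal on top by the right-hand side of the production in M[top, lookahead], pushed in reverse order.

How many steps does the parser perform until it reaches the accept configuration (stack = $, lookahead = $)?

7

step 1: stack=$ U  input=a c c a $  — expand U ::= S c a
step 2: stack=$ a c S  input=a c c a $  — expand S ::= a P
step 3: stack=$ a c P a  input=a c c a $  — match a
step 4: stack=$ a c P  input=c c a $  — expand P ::= c
step 5: stack=$ a c c  input=c c a $  — match c
step 6: stack=$ a c  input=c a $  — match c
step 7: stack=$ a  input=a $  — match a
Accept reached after 7 steps.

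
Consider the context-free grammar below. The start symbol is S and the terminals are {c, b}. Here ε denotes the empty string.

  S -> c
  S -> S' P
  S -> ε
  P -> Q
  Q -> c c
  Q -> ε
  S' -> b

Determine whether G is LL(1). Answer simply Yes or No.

Yes

FIRST(S) = {ε, b, c}
FIRST(P) = {ε, c}
FIRST(Q) = {ε, c}
FIRST(S') = {b}
FOLLOW(S) = {$}
FOLLOW(P) = {$}
FOLLOW(Q) = {$}
FOLLOW(S') = {$, c}
Each cell of M receives at most one production.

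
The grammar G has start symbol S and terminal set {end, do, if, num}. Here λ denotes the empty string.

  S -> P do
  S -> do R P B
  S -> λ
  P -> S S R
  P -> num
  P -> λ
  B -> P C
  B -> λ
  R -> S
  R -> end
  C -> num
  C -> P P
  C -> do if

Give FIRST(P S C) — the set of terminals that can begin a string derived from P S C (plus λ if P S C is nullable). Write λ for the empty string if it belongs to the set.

{λ, do, end, num}

FIRST(S) = {λ, do, end, num}  (via P do)
FIRST(R) = {λ, do, end, num}  (via S)
FIRST(P) = {λ, do, end, num}  (via S S R)
FIRST(C) = {λ, do, end, num}  (via P P)
FIRST(B) = {λ, do, end, num}  (via P C)
FIRST(P S C): take FIRST of each symbol in turn, carrying on past any symbol whose FIRST contains λ; result {λ, do, end, num}.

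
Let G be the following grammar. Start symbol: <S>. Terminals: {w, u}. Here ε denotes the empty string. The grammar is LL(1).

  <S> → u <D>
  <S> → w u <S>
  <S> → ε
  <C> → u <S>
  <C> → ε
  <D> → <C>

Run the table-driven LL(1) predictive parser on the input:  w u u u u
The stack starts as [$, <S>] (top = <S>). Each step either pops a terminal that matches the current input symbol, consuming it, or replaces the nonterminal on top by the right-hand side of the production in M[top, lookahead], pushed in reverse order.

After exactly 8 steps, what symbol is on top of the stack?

     Stack      Input        Action
  1  $ <S>      w u u u u $  expand <S> → w u <S>
  2  $ <S> u w  w u u u u $  match w
  3  $ <S> u    u u u u $    match u
  4  $ <S>      u u u $      expand <S> → u <D>
  5  $ <D> u    u u u $      match u
  6  $ <D>      u u $        expand <D> → <C>
  7  $ <C>      u u $        expand <C> → u <S>
  8  $ <S> u    u u $        match u
Stack after step 8: $ <S> (top = <S>).

<S>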